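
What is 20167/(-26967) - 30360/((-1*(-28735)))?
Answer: -279643373/154979349 ≈ -1.8044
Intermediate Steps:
20167/(-26967) - 30360/((-1*(-28735))) = 20167*(-1/26967) - 30360/28735 = -20167/26967 - 30360*1/28735 = -20167/26967 - 6072/5747 = -279643373/154979349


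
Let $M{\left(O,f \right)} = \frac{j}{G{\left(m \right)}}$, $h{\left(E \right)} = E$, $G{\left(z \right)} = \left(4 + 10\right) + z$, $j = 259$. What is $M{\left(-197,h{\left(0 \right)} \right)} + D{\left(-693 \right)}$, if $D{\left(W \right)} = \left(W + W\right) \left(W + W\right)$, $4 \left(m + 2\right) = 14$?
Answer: $\frac{59551394}{31} \approx 1.921 \cdot 10^{6}$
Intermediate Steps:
$m = \frac{3}{2}$ ($m = -2 + \frac{1}{4} \cdot 14 = -2 + \frac{7}{2} = \frac{3}{2} \approx 1.5$)
$D{\left(W \right)} = 4 W^{2}$ ($D{\left(W \right)} = 2 W 2 W = 4 W^{2}$)
$G{\left(z \right)} = 14 + z$
$M{\left(O,f \right)} = \frac{518}{31}$ ($M{\left(O,f \right)} = \frac{259}{14 + \frac{3}{2}} = \frac{259}{\frac{31}{2}} = 259 \cdot \frac{2}{31} = \frac{518}{31}$)
$M{\left(-197,h{\left(0 \right)} \right)} + D{\left(-693 \right)} = \frac{518}{31} + 4 \left(-693\right)^{2} = \frac{518}{31} + 4 \cdot 480249 = \frac{518}{31} + 1920996 = \frac{59551394}{31}$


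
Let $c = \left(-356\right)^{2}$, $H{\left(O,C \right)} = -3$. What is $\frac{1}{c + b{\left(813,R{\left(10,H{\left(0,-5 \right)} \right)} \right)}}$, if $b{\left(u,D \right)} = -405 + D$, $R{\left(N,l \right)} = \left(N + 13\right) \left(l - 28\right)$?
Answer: $\frac{1}{125618} \approx 7.9606 \cdot 10^{-6}$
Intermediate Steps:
$c = 126736$
$R{\left(N,l \right)} = \left(-28 + l\right) \left(13 + N\right)$ ($R{\left(N,l \right)} = \left(13 + N\right) \left(-28 + l\right) = \left(-28 + l\right) \left(13 + N\right)$)
$\frac{1}{c + b{\left(813,R{\left(10,H{\left(0,-5 \right)} \right)} \right)}} = \frac{1}{126736 + \left(-405 + \left(-364 - 280 + 13 \left(-3\right) + 10 \left(-3\right)\right)\right)} = \frac{1}{126736 - 1118} = \frac{1}{125618}$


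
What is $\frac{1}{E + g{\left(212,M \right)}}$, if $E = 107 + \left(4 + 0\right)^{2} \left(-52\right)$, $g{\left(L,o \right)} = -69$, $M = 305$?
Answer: $- \frac{1}{794} \approx -0.0012594$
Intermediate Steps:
$E = -725$ ($E = 107 + 4^{2} \left(-52\right) = 107 + 16 \left(-52\right) = 107 - 832 = -725$)
$\frac{1}{E + g{\left(212,M \right)}} = \frac{1}{-725 - 69} = \frac{1}{-794} = - \frac{1}{794}$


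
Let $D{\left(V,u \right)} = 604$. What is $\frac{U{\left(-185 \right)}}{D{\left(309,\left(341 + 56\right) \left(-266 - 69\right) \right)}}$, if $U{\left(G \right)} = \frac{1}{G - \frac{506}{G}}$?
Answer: $- \frac{185}{20366276} \approx -9.0836 \cdot 10^{-6}$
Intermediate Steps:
$\frac{U{\left(-185 \right)}}{D{\left(309,\left(341 + 56\right) \left(-266 - 69\right) \right)}} = \frac{\left(-185\right) \frac{1}{-506 + \left(-185\right)^{2}}}{604} = - \frac{185}{-506 + 34225} \cdot \frac{1}{604} = - \frac{185}{33719} \cdot \frac{1}{604} = \left(-185\right) \frac{1}{33719} \cdot \frac{1}{604} = \left(- \frac{185}{33719}\right) \frac{1}{604} = - \frac{185}{20366276}$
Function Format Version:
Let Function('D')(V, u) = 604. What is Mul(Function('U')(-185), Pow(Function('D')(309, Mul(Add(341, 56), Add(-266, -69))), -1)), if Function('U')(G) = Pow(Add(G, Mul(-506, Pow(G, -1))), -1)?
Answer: Rational(-185, 20366276) ≈ -9.0836e-6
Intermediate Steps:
Mul(Function('U')(-185), Pow(Function('D')(309, Mul(Add(341, 56), Add(-266, -69))), -1)) = Mul(Mul(-185, Pow(Add(-506, Pow(-185, 2)), -1)), Pow(604, -1)) = Mul(Mul(-185, Pow(Add(-506, 34225), -1)), Rational(1, 604)) = Mul(Mul(-185, Pow(33719, -1)), Rational(1, 604)) = Mul(Mul(-185, Rational(1, 33719)), Rational(1, 604)) = Mul(Rational(-185, 33719), Rational(1, 604)) = Rational(-185, 20366276)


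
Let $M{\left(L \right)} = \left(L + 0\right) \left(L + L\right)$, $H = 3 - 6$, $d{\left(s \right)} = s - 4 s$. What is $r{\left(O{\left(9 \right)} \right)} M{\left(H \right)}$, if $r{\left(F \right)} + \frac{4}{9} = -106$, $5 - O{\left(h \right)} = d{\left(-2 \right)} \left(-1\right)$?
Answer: $-1916$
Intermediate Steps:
$d{\left(s \right)} = - 3 s$
$O{\left(h \right)} = 11$ ($O{\left(h \right)} = 5 - \left(-3\right) \left(-2\right) \left(-1\right) = 5 - 6 \left(-1\right) = 5 - -6 = 5 + 6 = 11$)
$r{\left(F \right)} = - \frac{958}{9}$ ($r{\left(F \right)} = - \frac{4}{9} - 106 = - \frac{958}{9}$)
$H = -3$ ($H = 3 - 6 = -3$)
$M{\left(L \right)} = 2 L^{2}$ ($M{\left(L \right)} = L 2 L = 2 L^{2}$)
$r{\left(O{\left(9 \right)} \right)} M{\left(H \right)} = - \frac{958 \cdot 2 \left(-3\right)^{2}}{9} = - \frac{958 \cdot 2 \cdot 9}{9} = \left(- \frac{958}{9}\right) 18 = -1916$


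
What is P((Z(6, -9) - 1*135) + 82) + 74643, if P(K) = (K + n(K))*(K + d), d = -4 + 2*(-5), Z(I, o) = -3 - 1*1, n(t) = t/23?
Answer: 1813917/23 ≈ 78866.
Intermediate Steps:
n(t) = t/23 (n(t) = t*(1/23) = t/23)
Z(I, o) = -4 (Z(I, o) = -3 - 1 = -4)
d = -14 (d = -4 - 10 = -14)
P(K) = 24*K*(-14 + K)/23 (P(K) = (K + K/23)*(K - 14) = (24*K/23)*(-14 + K) = 24*K*(-14 + K)/23)
P((Z(6, -9) - 1*135) + 82) + 74643 = 24*((-4 - 1*135) + 82)*(-14 + ((-4 - 1*135) + 82))/23 + 74643 = 24*((-4 - 135) + 82)*(-14 + ((-4 - 135) + 82))/23 + 74643 = 24*(-139 + 82)*(-14 + (-139 + 82))/23 + 74643 = (24/23)*(-57)*(-14 - 57) + 74643 = (24/23)*(-57)*(-71) + 74643 = 97128/23 + 74643 = 1813917/23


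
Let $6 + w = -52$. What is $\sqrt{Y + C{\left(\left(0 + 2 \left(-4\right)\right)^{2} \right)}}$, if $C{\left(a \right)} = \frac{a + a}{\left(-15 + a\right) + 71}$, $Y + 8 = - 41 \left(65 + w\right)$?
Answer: $\frac{i \sqrt{66135}}{15} \approx 17.144 i$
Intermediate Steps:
$w = -58$ ($w = -6 - 52 = -58$)
$Y = -295$ ($Y = -8 - 41 \left(65 - 58\right) = -8 - 287 = -295$)
$C{\left(a \right)} = \frac{2 a}{56 + a}$
$\sqrt{Y + C{\left(\left(0 + 2 \left(-4\right)\right)^{2} \right)}} = \sqrt{-295 + \frac{2 \left(0 + 2 \left(-4\right)\right)^{2}}{56 + \left(0 + 2 \left(-4\right)\right)^{2}}} = \sqrt{-295 + \frac{2 \left(0 - 8\right)^{2}}{56 + \left(0 - 8\right)^{2}}} = \sqrt{-295 + \frac{2 \left(-8\right)^{2}}{56 + \left(-8\right)^{2}}} = \sqrt{-295 + 2 \cdot 64 \frac{1}{56 + 64}} = \sqrt{-295 + 2 \cdot 64 \cdot \frac{1}{120}} = \sqrt{-295 + \frac{16}{15}} = \sqrt{- \frac{4409}{15}} = \frac{i \sqrt{66135}}{15}$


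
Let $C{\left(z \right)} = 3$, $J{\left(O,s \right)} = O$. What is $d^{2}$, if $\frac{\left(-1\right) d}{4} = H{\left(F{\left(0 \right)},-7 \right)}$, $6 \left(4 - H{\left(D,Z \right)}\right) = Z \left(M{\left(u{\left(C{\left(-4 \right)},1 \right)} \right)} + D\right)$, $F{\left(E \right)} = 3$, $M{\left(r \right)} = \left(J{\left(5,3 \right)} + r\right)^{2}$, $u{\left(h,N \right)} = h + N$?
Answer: $166464$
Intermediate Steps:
$u{\left(h,N \right)} = N + h$
$M{\left(r \right)} = \left(5 + r\right)^{2}$
$H{\left(D,Z \right)} = 4 - \frac{Z \left(81 + D\right)}{6}$ ($H{\left(D,Z \right)} = 4 - \frac{Z \left(\left(5 + \left(1 + 3\right)\right)^{2} + D\right)}{6} = 4 - \frac{Z \left(\left(5 + 4\right)^{2} + D\right)}{6} = 4 - \frac{Z \left(9^{2} + D\right)}{6} = 4 - \frac{Z \left(81 + D\right)}{6}$)
$d = -408$ ($d = - 4 \left(4 - - \frac{189}{2} - \frac{1}{2} \left(-7\right)\right) = - 4 \left(4 + \frac{189}{2} + \frac{7}{2}\right) = \left(-4\right) 102 = -408$)
$d^{2} = \left(-408\right)^{2} = 166464$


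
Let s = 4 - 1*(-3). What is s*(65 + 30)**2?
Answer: 63175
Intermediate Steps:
s = 7 (s = 4 + 3 = 7)
s*(65 + 30)**2 = 7*(65 + 30)**2 = 7*95**2 = 7*9025 = 63175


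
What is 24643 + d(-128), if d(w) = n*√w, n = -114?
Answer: 24643 - 912*I*√2 ≈ 24643.0 - 1289.8*I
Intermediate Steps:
d(w) = -114*√w
24643 + d(-128) = 24643 - 912*I*√2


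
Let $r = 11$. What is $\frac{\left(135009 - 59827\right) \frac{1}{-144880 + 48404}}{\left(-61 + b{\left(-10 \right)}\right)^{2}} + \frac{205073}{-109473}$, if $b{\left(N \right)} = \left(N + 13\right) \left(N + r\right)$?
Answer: $- \frac{33281850661679}{17764471842936} \approx -1.8735$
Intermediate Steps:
$b{\left(N \right)} = \left(11 + N\right) \left(13 + N\right)$ ($b{\left(N \right)} = \left(N + 13\right) \left(N + 11\right) = \left(13 + N\right) \left(11 + N\right) = \left(11 + N\right) \left(13 + N\right)$)
$\frac{\left(135009 - 59827\right) \frac{1}{-144880 + 48404}}{\left(-61 + b{\left(-10 \right)}\right)^{2}} + \frac{205073}{-109473} = \frac{\left(135009 - 59827\right) \frac{1}{-144880 + 48404}}{\left(-61 + \left(143 + \left(-10\right)^{2} + 24 \left(-10\right)\right)\right)^{2}} + \frac{205073}{-109473} = \frac{75182 \frac{1}{-96476}}{\left(-61 + \left(143 + 100 - 240\right)\right)^{2}} + 205073 \left(- \frac{1}{109473}\right) = \frac{75182 \left(- \frac{1}{96476}\right)}{\left(-61 + 3\right)^{2}} - \frac{205073}{109473} = - \frac{37591}{48238 \left(-58\right)^{2}} - \frac{205073}{109473} = - \frac{37591}{48238 \cdot 3364} - \frac{205073}{109473} = \left(- \frac{37591}{48238}\right) \frac{1}{3364} - \frac{205073}{109473} = - \frac{37591}{162272632} - \frac{205073}{109473} = - \frac{33281850661679}{17764471842936}$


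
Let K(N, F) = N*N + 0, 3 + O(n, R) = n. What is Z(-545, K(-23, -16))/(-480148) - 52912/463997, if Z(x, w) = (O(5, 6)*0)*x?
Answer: -52912/463997 ≈ -0.11404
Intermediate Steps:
O(n, R) = -3 + n
K(N, F) = N² (K(N, F) = N² + 0 = N²)
Z(x, w) = 0 (Z(x, w) = ((-3 + 5)*0)*x = (2*0)*x = 0*x = 0)
Z(-545, K(-23, -16))/(-480148) - 52912/463997 = 0/(-480148) - 52912/463997 = 0*(-1/480148) - 52912*1/463997 = 0 - 52912/463997 = -52912/463997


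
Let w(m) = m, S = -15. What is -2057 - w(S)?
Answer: -2042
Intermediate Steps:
-2057 - w(S) = -2057 - 1*(-15) = -2057 + 15 = -2042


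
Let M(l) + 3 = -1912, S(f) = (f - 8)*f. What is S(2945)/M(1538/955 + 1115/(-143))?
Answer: -1729893/383 ≈ -4516.7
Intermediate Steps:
S(f) = f*(-8 + f) (S(f) = (-8 + f)*f = f*(-8 + f))
M(l) = -1915 (M(l) = -3 - 1912 = -1915)
S(2945)/M(1538/955 + 1115/(-143)) = (2945*(-8 + 2945))/(-1915) = (2945*2937)*(-1/1915) = 8649465*(-1/1915) = -1729893/383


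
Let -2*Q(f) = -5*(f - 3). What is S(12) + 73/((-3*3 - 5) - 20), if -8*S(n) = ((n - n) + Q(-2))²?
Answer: -11793/544 ≈ -21.678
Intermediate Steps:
Q(f) = -15/2 + 5*f/2 (Q(f) = -(-5)*(f - 3)/2 = -(-5)*(-3 + f)/2 = -(15 - 5*f)/2 = -15/2 + 5*f/2)
S(n) = -625/32 (S(n) = -((n - n) + (-15/2 + (5/2)*(-2)))²/8 = -(0 + (-15/2 - 5))²/8 = -(0 - 25/2)²/8 = -(-25/2)²/8 = -⅛*625/4 = -625/32)
S(12) + 73/((-3*3 - 5) - 20) = -625/32 + 73/((-3*3 - 5) - 20) = -625/32 + 73/((-9 - 5) - 20) = -625/32 + 73/(-14 - 20) = -625/32 + 73/(-34) = -625/32 + 73*(-1/34) = -625/32 - 73/34 = -11793/544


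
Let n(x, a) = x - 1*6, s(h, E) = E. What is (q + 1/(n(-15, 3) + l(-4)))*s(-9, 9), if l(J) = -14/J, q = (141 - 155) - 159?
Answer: -54513/35 ≈ -1557.5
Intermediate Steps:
n(x, a) = -6 + x (n(x, a) = x - 6 = -6 + x)
q = -173 (q = -14 - 159 = -173)
(q + 1/(n(-15, 3) + l(-4)))*s(-9, 9) = (-173 + 1/((-6 - 15) - 14/(-4)))*9 = (-173 + 1/(-21 - 14*(-¼)))*9 = (-173 + 1/(-21 + 7/2))*9 = (-173 + 1/(-35/2))*9 = (-173 - 2/35)*9 = -6057/35*9 = -54513/35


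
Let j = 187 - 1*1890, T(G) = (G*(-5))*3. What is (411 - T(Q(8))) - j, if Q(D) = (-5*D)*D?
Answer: -2686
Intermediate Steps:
Q(D) = -5*D²
T(G) = -15*G (T(G) = -5*G*3 = -15*G)
j = -1703 (j = 187 - 1890 = -1703)
(411 - T(Q(8))) - j = (411 - (-15)*(-5*8²)) - 1*(-1703) = (411 - (-15)*(-5*64)) + 1703 = (411 - (-15)*(-320)) + 1703 = (411 - 1*4800) + 1703 = (411 - 4800) + 1703 = -4389 + 1703 = -2686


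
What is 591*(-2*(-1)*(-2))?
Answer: -2364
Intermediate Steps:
591*(-2*(-1)*(-2)) = 591*(2*(-2)) = 591*(-4) = -2364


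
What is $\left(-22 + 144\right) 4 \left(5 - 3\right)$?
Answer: $976$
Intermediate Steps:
$\left(-22 + 144\right) 4 \left(5 - 3\right) = 122 \cdot 4 \cdot 2 = 122 \cdot 8 = 976$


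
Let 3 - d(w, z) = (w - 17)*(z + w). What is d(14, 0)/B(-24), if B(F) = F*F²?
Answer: -5/1536 ≈ -0.0032552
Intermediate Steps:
B(F) = F³
d(w, z) = 3 - (-17 + w)*(w + z) (d(w, z) = 3 - (w - 17)*(z + w) = 3 - (-17 + w)*(w + z))
d(14, 0)/B(-24) = (3 - 1*14² + 17*14 + 17*0 - 1*14*0)/((-24)³) = (3 - 1*196 + 238 + 0 + 0)/(-13824) = (3 - 196 + 238 + 0 + 0)*(-1/13824) = 45*(-1/13824) = -5/1536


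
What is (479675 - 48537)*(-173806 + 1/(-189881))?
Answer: -14228613343575006/189881 ≈ -7.4934e+10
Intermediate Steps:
(479675 - 48537)*(-173806 + 1/(-189881)) = 431138*(-173806 - 1/189881) = 431138*(-33002457087/189881) = -14228613343575006/189881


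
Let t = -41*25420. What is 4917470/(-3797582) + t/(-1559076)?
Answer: -463599193210/740089869279 ≈ -0.62641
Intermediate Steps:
t = -1042220
4917470/(-3797582) + t/(-1559076) = 4917470/(-3797582) - 1042220/(-1559076) = 4917470*(-1/3797582) - 1042220*(-1/1559076) = -2458735/1898791 + 260555/389769 = -463599193210/740089869279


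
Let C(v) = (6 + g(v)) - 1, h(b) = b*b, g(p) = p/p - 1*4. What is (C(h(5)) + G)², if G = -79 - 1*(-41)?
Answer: 1296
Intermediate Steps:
g(p) = -3 (g(p) = 1 - 4 = -3)
G = -38 (G = -79 + 41 = -38)
h(b) = b²
C(v) = 2 (C(v) = (6 - 3) - 1 = 3 - 1 = 2)
(C(h(5)) + G)² = (2 - 38)² = (-36)² = 1296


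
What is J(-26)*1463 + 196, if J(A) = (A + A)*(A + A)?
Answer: 3956148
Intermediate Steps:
J(A) = 4*A² (J(A) = (2*A)*(2*A) = 4*A²)
J(-26)*1463 + 196 = (4*(-26)²)*1463 + 196 = (4*676)*1463 + 196 = 2704*1463 + 196 = 3955952 + 196 = 3956148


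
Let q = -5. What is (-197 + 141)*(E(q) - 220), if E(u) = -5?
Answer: 12600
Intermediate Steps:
(-197 + 141)*(E(q) - 220) = (-197 + 141)*(-5 - 220) = -56*(-225) = 12600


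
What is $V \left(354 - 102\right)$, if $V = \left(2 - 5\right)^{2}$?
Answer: $2268$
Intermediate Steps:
$V = 9$ ($V = \left(-3\right)^{2} = 9$)
$V \left(354 - 102\right) = 9 \left(354 - 102\right) = 9 \cdot 252 = 2268$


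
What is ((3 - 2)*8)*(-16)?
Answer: -128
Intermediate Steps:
((3 - 2)*8)*(-16) = (1*8)*(-16) = 8*(-16) = -128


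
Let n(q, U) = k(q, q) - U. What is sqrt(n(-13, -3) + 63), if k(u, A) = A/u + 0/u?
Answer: sqrt(67) ≈ 8.1853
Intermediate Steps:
k(u, A) = A/u (k(u, A) = A/u + 0 = A/u)
n(q, U) = 1 - U (n(q, U) = q/q - U = 1 - U)
sqrt(n(-13, -3) + 63) = sqrt((1 - 1*(-3)) + 63) = sqrt((1 + 3) + 63) = sqrt(4 + 63) = sqrt(67)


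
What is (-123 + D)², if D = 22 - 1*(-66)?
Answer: 1225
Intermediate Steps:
D = 88 (D = 22 + 66 = 88)
(-123 + D)² = (-123 + 88)² = (-35)² = 1225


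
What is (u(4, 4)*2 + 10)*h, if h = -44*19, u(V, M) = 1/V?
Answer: -8778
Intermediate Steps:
h = -836
(u(4, 4)*2 + 10)*h = (2/4 + 10)*(-836) = ((1/4)*2 + 10)*(-836) = (1/2 + 10)*(-836) = (21/2)*(-836) = -8778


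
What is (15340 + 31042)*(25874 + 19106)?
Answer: 2086262360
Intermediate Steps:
(15340 + 31042)*(25874 + 19106) = 46382*44980 = 2086262360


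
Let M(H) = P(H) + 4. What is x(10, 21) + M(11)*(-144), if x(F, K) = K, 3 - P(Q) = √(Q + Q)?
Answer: -987 + 144*√22 ≈ -311.58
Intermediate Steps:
P(Q) = 3 - √2*√Q (P(Q) = 3 - √(Q + Q) = 3 - √(2*Q) = 3 - √2*√Q)
M(H) = 7 - √2*√H (M(H) = (3 - √2*√H) + 4 = 7 - √2*√H)
x(10, 21) + M(11)*(-144) = 21 + (7 - √2*√11)*(-144) = 21 + (7 - √22)*(-144) = 21 + (-1008 + 144*√22) = -987 + 144*√22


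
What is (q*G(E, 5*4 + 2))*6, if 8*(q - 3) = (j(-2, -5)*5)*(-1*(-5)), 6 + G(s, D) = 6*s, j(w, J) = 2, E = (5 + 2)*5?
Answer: 11322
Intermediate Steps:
E = 35 (E = 7*5 = 35)
G(s, D) = -6 + 6*s
q = 37/4 (q = 3 + ((2*5)*(-1*(-5)))/8 = 3 + (10*5)/8 = 3 + (1/8)*50 = 3 + 25/4 = 37/4 ≈ 9.2500)
(q*G(E, 5*4 + 2))*6 = (37*(-6 + 6*35)/4)*6 = (37*(-6 + 210)/4)*6 = ((37/4)*204)*6 = 1887*6 = 11322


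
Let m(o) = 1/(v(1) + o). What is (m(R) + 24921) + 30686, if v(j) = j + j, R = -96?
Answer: 5227057/94 ≈ 55607.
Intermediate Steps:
v(j) = 2*j
m(o) = 1/(2 + o) (m(o) = 1/(2*1 + o) = 1/(2 + o))
(m(R) + 24921) + 30686 = (1/(2 - 96) + 24921) + 30686 = (1/(-94) + 24921) + 30686 = (-1/94 + 24921) + 30686 = 2342573/94 + 30686 = 5227057/94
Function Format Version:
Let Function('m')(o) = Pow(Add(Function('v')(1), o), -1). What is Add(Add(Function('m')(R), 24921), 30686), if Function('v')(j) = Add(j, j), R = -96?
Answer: Rational(5227057, 94) ≈ 55607.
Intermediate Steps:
Function('v')(j) = Mul(2, j)
Function('m')(o) = Pow(Add(2, o), -1) (Function('m')(o) = Pow(Add(Mul(2, 1), o), -1) = Pow(Add(2, o), -1))
Add(Add(Function('m')(R), 24921), 30686) = Add(Add(Pow(Add(2, -96), -1), 24921), 30686) = Add(Add(Pow(-94, -1), 24921), 30686) = Add(Add(Rational(-1, 94), 24921), 30686) = Add(Rational(2342573, 94), 30686) = Rational(5227057, 94)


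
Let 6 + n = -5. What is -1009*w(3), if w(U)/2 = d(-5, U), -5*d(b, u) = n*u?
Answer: -66594/5 ≈ -13319.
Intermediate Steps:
n = -11 (n = -6 - 5 = -11)
d(b, u) = 11*u/5 (d(b, u) = -(-11)*u/5 = 11*u/5)
w(U) = 22*U/5 (w(U) = 2*(11*U/5) = 22*U/5)
-1009*w(3) = -22198*3/5 = -1009*66/5 = -66594/5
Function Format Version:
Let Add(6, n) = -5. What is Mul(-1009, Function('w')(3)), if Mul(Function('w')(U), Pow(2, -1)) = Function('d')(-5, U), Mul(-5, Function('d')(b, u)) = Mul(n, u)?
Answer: Rational(-66594, 5) ≈ -13319.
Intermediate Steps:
n = -11 (n = Add(-6, -5) = -11)
Function('d')(b, u) = Mul(Rational(11, 5), u) (Function('d')(b, u) = Mul(Rational(-1, 5), Mul(-11, u)) = Mul(Rational(11, 5), u))
Function('w')(U) = Mul(Rational(22, 5), U) (Function('w')(U) = Mul(2, Mul(Rational(11, 5), U)) = Mul(Rational(22, 5), U))
Mul(-1009, Function('w')(3)) = Mul(-1009, Mul(Rational(22, 5), 3)) = Mul(-1009, Rational(66, 5)) = Rational(-66594, 5)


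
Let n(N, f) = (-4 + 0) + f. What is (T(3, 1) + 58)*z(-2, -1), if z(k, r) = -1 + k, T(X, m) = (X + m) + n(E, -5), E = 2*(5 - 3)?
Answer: -159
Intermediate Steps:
E = 4 (E = 2*2 = 4)
n(N, f) = -4 + f
T(X, m) = -9 + X + m (T(X, m) = (X + m) + (-4 - 5) = (X + m) - 9 = -9 + X + m)
(T(3, 1) + 58)*z(-2, -1) = ((-9 + 3 + 1) + 58)*(-1 - 2) = (-5 + 58)*(-3) = 53*(-3) = -159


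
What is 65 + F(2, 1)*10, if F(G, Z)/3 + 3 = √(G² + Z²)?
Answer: -25 + 30*√5 ≈ 42.082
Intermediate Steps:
F(G, Z) = -9 + 3*√(G² + Z²)
65 + F(2, 1)*10 = 65 + (-9 + 3*√(2² + 1²))*10 = 65 + (-9 + 3*√(4 + 1))*10 = 65 + (-9 + 3*√5)*10 = 65 + (-90 + 30*√5) = -25 + 30*√5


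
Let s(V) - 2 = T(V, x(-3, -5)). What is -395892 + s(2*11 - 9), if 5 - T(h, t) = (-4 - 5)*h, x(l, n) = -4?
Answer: -395768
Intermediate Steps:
T(h, t) = 5 + 9*h (T(h, t) = 5 - (-4 - 5)*h = 5 - (-9)*h = 5 + 9*h)
s(V) = 7 + 9*V (s(V) = 2 + (5 + 9*V) = 7 + 9*V)
-395892 + s(2*11 - 9) = -395892 + (7 + 9*(2*11 - 9)) = -395892 + (7 + 9*(22 - 9)) = -395892 + (7 + 9*13) = -395892 + (7 + 117) = -395892 + 124 = -395768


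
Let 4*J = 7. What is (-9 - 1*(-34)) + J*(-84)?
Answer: -122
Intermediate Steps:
J = 7/4 (J = (¼)*7 = 7/4 ≈ 1.7500)
(-9 - 1*(-34)) + J*(-84) = (-9 - 1*(-34)) + (7/4)*(-84) = (-9 + 34) - 147 = 25 - 147 = -122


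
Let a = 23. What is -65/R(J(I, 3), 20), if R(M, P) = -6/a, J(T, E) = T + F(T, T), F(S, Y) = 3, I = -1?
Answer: 1495/6 ≈ 249.17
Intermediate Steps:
J(T, E) = 3 + T (J(T, E) = T + 3 = 3 + T)
R(M, P) = -6/23
-65/R(J(I, 3), 20) = -65/(-6/23) = -65*(-23/6) = 1495/6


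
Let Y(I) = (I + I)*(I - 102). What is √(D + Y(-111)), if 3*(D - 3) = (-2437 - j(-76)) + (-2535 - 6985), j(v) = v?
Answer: √389958/3 ≈ 208.16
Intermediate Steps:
Y(I) = 2*I*(-102 + I) (Y(I) = (2*I)*(-102 + I) = 2*I*(-102 + I))
D = -11872/3 (D = 3 + ((-2437 - 1*(-76)) + (-2535 - 6985))/3 = 3 + ((-2437 + 76) - 9520)/3 = 3 + (-2361 - 9520)/3 = 3 + (⅓)*(-11881) = 3 - 11881/3 = -11872/3 ≈ -3957.3)
√(D + Y(-111)) = √(-11872/3 + 2*(-111)*(-102 - 111)) = √(-11872/3 + 2*(-111)*(-213)) = √(-11872/3 + 47286) = √(129986/3) = √389958/3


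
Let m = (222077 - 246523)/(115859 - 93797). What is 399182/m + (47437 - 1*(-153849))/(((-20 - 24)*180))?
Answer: -17438601661709/48403080 ≈ -3.6028e+5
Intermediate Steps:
m = -12223/11031 (m = -24446/22062 = -24446*1/22062 = -12223/11031 ≈ -1.1081)
399182/m + (47437 - 1*(-153849))/(((-20 - 24)*180)) = 399182/(-12223/11031) + (47437 - 1*(-153849))/(((-20 - 24)*180)) = 399182*(-11031/12223) + (47437 + 153849)/((-44*180)) = -4403376642/12223 + 201286/(-7920) = -4403376642/12223 + 201286*(-1/7920) = -4403376642/12223 - 100643/3960 = -17438601661709/48403080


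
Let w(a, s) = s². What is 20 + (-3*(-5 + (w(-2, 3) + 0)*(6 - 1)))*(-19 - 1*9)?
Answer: 3380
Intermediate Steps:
20 + (-3*(-5 + (w(-2, 3) + 0)*(6 - 1)))*(-19 - 1*9) = 20 + (-3*(-5 + (3² + 0)*(6 - 1)))*(-19 - 1*9) = 20 + (-3*(-5 + (9 + 0)*5))*(-19 - 9) = 20 - 3*(-5 + 9*5)*(-28) = 20 - 3*(-5 + 45)*(-28) = 20 - 3*40*(-28) = 20 - 120*(-28) = 20 + 3360 = 3380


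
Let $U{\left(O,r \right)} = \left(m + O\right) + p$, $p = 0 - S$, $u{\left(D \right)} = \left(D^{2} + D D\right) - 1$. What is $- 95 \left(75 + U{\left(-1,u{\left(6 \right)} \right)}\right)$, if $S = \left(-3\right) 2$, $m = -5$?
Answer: $-7125$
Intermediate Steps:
$S = -6$
$u{\left(D \right)} = -1 + 2 D^{2}$ ($u{\left(D \right)} = \left(D^{2} + D^{2}\right) - 1 = 2 D^{2} - 1 = -1 + 2 D^{2}$)
$p = 6$ ($p = 0 - -6 = 0 + 6 = 6$)
$U{\left(O,r \right)} = 1 + O$ ($U{\left(O,r \right)} = \left(-5 + O\right) + 6 = 1 + O$)
$- 95 \left(75 + U{\left(-1,u{\left(6 \right)} \right)}\right) = - 95 \left(75 + \left(1 - 1\right)\right) = - 95 \left(75 + 0\right) = \left(-95\right) 75 = -7125$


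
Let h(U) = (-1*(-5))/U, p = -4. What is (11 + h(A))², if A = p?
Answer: 1521/16 ≈ 95.063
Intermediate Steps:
A = -4
h(U) = 5/U
(11 + h(A))² = (11 + 5/(-4))² = (11 + 5*(-¼))² = (11 - 5/4)² = (39/4)² = 1521/16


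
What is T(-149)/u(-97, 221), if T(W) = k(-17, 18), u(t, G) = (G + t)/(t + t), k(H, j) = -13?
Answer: 1261/62 ≈ 20.339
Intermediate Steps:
u(t, G) = (G + t)/(2*t) (u(t, G) = (G + t)/((2*t)) = (G + t)*(1/(2*t)) = (G + t)/(2*t))
T(W) = -13
T(-149)/u(-97, 221) = -13*(-194/(221 - 97)) = -13/((1/2)*(-1/97)*124) = -13/(-62/97) = -13*(-97/62) = 1261/62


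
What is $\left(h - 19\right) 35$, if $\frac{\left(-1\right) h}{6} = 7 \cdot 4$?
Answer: $-6545$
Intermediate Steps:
$h = -168$ ($h = - 6 \cdot 7 \cdot 4 = \left(-6\right) 28 = -168$)
$\left(h - 19\right) 35 = \left(-168 - 19\right) 35 = \left(-187\right) 35 = -6545$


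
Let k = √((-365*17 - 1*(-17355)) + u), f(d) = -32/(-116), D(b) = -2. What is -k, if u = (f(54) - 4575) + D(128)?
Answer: -25*√8845/29 ≈ -81.076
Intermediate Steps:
f(d) = 8/29 (f(d) = -32*(-1/116) = 8/29)
u = -132725/29 (u = (8/29 - 4575) - 2 = -132667/29 - 2 = -132725/29 ≈ -4576.7)
k = 25*√8845/29 (k = √((-365*17 - 1*(-17355)) - 132725/29) = √((-6205 + 17355) - 132725/29) = √(11150 - 132725/29) = √(190625/29) = 25*√8845/29 ≈ 81.076)
-k = -25*√8845/29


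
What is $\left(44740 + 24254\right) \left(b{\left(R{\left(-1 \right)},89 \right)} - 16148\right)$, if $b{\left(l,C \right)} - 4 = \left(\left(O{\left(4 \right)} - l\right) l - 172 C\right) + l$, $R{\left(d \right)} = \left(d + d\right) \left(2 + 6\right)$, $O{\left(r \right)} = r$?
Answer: $-2193181272$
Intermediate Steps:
$R{\left(d \right)} = 16 d$ ($R{\left(d \right)} = 2 d 8 = 16 d$)
$b{\left(l,C \right)} = 4 + l - 172 C + l \left(4 - l\right)$ ($b{\left(l,C \right)} = 4 - \left(- l + 172 C - \left(4 - l\right) l\right) = 4 - \left(- l + 172 C - l \left(4 - l\right)\right) = 4 + \left(l - 172 C + l \left(4 - l\right)\right) = 4 + l - 172 C + l \left(4 - l\right)$)
$\left(44740 + 24254\right) \left(b{\left(R{\left(-1 \right)},89 \right)} - 16148\right) = \left(44740 + 24254\right) \left(\left(4 - \left(16 \left(-1\right)\right)^{2} - 15308 + 5 \cdot 16 \left(-1\right)\right) - 16148\right) = 68994 \left(\left(4 - \left(-16\right)^{2} - 15308 + 5 \left(-16\right)\right) - 16148\right) = 68994 \left(\left(4 - 256 - 15308 - 80\right) - 16148\right) = 68994 \left(-15640 - 16148\right) = 68994 \left(-31788\right) = -2193181272$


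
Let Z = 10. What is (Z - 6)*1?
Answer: 4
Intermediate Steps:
(Z - 6)*1 = (10 - 6)*1 = 4*1 = 4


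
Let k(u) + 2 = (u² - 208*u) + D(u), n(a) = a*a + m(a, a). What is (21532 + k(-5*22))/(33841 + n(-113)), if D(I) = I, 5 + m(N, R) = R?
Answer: 14100/11623 ≈ 1.2131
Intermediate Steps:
m(N, R) = -5 + R
n(a) = -5 + a + a² (n(a) = a*a + (-5 + a) = a² + (-5 + a) = -5 + a + a²)
k(u) = -2 + u² - 207*u (k(u) = -2 + ((u² - 208*u) + u) = -2 + (u² - 207*u) = -2 + u² - 207*u)
(21532 + k(-5*22))/(33841 + n(-113)) = (21532 + (-2 + (-5*22)² - (-1035)*22))/(33841 + (-5 - 113 + (-113)²)) = (21532 + (-2 + (-110)² - 207*(-110)))/(33841 + (-5 - 113 + 12769)) = (21532 + (-2 + 12100 + 22770))/(33841 + 12651) = (21532 + 34868)/46492 = 56400*(1/46492) = 14100/11623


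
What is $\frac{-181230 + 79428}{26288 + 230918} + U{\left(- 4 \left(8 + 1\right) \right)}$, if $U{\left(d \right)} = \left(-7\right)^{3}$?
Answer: $- \frac{44161730}{128603} \approx -343.4$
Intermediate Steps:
$U{\left(d \right)} = -343$
$\frac{-181230 + 79428}{26288 + 230918} + U{\left(- 4 \left(8 + 1\right) \right)} = \frac{-181230 + 79428}{26288 + 230918} - 343 = - \frac{101802}{257206} - 343 = \left(-101802\right) \frac{1}{257206} - 343 = - \frac{50901}{128603} - 343 = - \frac{44161730}{128603}$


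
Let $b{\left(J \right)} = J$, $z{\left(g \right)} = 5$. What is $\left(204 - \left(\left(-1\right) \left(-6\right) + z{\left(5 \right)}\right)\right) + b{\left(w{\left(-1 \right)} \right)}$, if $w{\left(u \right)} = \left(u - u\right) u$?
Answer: $193$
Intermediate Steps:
$w{\left(u \right)} = 0$ ($w{\left(u \right)} = 0 u = 0$)
$\left(204 - \left(\left(-1\right) \left(-6\right) + z{\left(5 \right)}\right)\right) + b{\left(w{\left(-1 \right)} \right)} = \left(204 - \left(\left(-1\right) \left(-6\right) + 5\right)\right) + 0 = \left(204 - \left(6 + 5\right)\right) + 0 = \left(204 - 11\right) + 0 = 193 + 0 = 193$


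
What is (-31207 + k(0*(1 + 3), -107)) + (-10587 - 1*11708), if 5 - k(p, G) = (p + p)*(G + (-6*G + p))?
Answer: -53497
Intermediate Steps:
k(p, G) = 5 - 2*p*(p - 5*G) (k(p, G) = 5 - (p + p)*(G + (-6*G + p)) = 5 - 2*p*(G + (p - 6*G)) = 5 - 2*p*(p - 5*G))
(-31207 + k(0*(1 + 3), -107)) + (-10587 - 1*11708) = (-31207 + (5 - 2*(0*(1 + 3))² + 10*(-107)*(0*(1 + 3)))) + (-10587 - 1*11708) = (-31207 + (5 - 2*(0*4)² + 10*(-107)*(0*4))) + (-10587 - 11708) = (-31207 + (5 - 2*0² + 10*(-107)*0)) - 22295 = (-31207 + (5 - 2*0 + 0)) - 22295 = (-31207 + (5 + 0 + 0)) - 22295 = (-31207 + 5) - 22295 = -31202 - 22295 = -53497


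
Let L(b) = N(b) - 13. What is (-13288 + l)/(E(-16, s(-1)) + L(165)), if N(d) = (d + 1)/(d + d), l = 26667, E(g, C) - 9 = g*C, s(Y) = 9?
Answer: -2207535/24337 ≈ -90.707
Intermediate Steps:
E(g, C) = 9 + C*g (E(g, C) = 9 + g*C = 9 + C*g)
N(d) = (1 + d)/(2*d) (N(d) = (1 + d)/((2*d)) = (1 + d)*(1/(2*d)) = (1 + d)/(2*d))
L(b) = -13 + (1 + b)/(2*b) (L(b) = (1 + b)/(2*b) - 13 = -13 + (1 + b)/(2*b))
(-13288 + l)/(E(-16, s(-1)) + L(165)) = (-13288 + 26667)/((9 + 9*(-16)) + (½)*(1 - 25*165)/165) = 13379/((9 - 144) + (½)*(1/165)*(1 - 4125)) = 13379/(-135 + (½)*(1/165)*(-4124)) = 13379/(-135 - 2062/165) = 13379/(-24337/165) = 13379*(-165/24337) = -2207535/24337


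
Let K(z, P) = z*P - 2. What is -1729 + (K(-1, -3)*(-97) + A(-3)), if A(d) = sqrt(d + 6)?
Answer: -1826 + sqrt(3) ≈ -1824.3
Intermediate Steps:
K(z, P) = -2 + P*z (K(z, P) = P*z - 2 = -2 + P*z)
A(d) = sqrt(6 + d)
-1729 + (K(-1, -3)*(-97) + A(-3)) = -1729 + ((-2 - 3*(-1))*(-97) + sqrt(6 - 3)) = -1729 + ((-2 + 3)*(-97) + sqrt(3)) = -1729 + (1*(-97) + sqrt(3)) = -1729 + (-97 + sqrt(3)) = -1826 + sqrt(3)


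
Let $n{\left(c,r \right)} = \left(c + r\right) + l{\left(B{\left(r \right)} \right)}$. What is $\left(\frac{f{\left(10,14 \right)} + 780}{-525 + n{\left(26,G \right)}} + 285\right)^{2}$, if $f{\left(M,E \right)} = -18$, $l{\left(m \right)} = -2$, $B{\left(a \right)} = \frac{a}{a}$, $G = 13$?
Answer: $\frac{4782967281}{59536} \approx 80337.0$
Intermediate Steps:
$B{\left(a \right)} = 1$
$n{\left(c,r \right)} = -2 + c + r$ ($n{\left(c,r \right)} = \left(c + r\right) - 2 = -2 + c + r$)
$\left(\frac{f{\left(10,14 \right)} + 780}{-525 + n{\left(26,G \right)}} + 285\right)^{2} = \left(\frac{-18 + 780}{-525 + \left(-2 + 26 + 13\right)} + 285\right)^{2} = \left(\frac{762}{-525 + 37} + 285\right)^{2} = \left(\frac{762}{-488} + 285\right)^{2} = \left(762 \left(- \frac{1}{488}\right) + 285\right)^{2} = \left(- \frac{381}{244} + 285\right)^{2} = \left(\frac{69159}{244}\right)^{2} = \frac{4782967281}{59536}$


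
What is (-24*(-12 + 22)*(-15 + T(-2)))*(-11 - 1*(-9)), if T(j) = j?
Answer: -8160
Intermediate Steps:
(-24*(-12 + 22)*(-15 + T(-2)))*(-11 - 1*(-9)) = (-24*(-12 + 22)*(-15 - 2))*(-11 - 1*(-9)) = (-240*(-17))*(-11 + 9) = -24*(-170)*(-2) = 4080*(-2) = -8160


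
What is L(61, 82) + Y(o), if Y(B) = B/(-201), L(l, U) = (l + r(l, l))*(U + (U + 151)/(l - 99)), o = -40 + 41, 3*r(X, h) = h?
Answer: 23565623/3819 ≈ 6170.6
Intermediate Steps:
r(X, h) = h/3
o = 1
L(l, U) = 4*l*(U + (151 + U)/(-99 + l))/3 (L(l, U) = (l + l/3)*(U + (U + 151)/(l - 99)) = (4*l/3)*(U + (151 + U)/(-99 + l)) = 4*l*(U + (151 + U)/(-99 + l))/3)
Y(B) = -B/201 (Y(B) = B*(-1/201) = -B/201)
L(61, 82) + Y(o) = (4/3)*61*(151 - 98*82 + 82*61)/(-99 + 61) - 1/201*1 = (4/3)*61*(151 - 8036 + 5002)/(-38) - 1/201 = (4/3)*61*(-1/38)*(-2883) - 1/201 = 117242/19 - 1/201 = 23565623/3819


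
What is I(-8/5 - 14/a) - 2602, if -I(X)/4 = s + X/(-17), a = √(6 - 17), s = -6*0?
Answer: -221202/85 + 56*I*√11/187 ≈ -2602.4 + 0.99321*I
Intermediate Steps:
s = 0
a = I*√11 (a = √(-11) = I*√11 ≈ 3.3166*I)
I(X) = 4*X/17 (I(X) = -4*(0 + X/(-17)) = -4*(0 + X*(-1/17)) = -4*(0 - X/17) = -(-4)*X/17 = 4*X/17)
I(-8/5 - 14/a) - 2602 = 4*(-8/5 - 14*(-I*√11/11))/17 - 2602 = 4*(-8*⅕ - (-14)*I*√11/11)/17 - 2602 = 4*(-8/5 + 14*I*√11/11)/17 - 2602 = (-32/85 + 56*I*√11/187) - 2602 = -221202/85 + 56*I*√11/187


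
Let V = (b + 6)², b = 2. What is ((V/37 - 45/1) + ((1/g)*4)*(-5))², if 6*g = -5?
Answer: 508369/1369 ≈ 371.34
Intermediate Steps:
g = -⅚ (g = (⅙)*(-5) = -⅚ ≈ -0.83333)
V = 64 (V = (2 + 6)² = 8² = 64)
((V/37 - 45/1) + ((1/g)*4)*(-5))² = ((64/37 - 45/1) + ((1/(-⅚))*4)*(-5))² = ((64*(1/37) - 45*1) + ((1*(-6/5))*4)*(-5))² = ((64/37 - 45) - 6/5*4*(-5))² = (-1601/37 - 24/5*(-5))² = (-1601/37 + 24)² = (-713/37)² = 508369/1369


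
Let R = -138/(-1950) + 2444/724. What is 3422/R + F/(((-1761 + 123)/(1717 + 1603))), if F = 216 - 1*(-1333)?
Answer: -178222162535/83021211 ≈ -2146.7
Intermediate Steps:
F = 1549 (F = 216 + 1333 = 1549)
R = 202738/58825 (R = -138*(-1/1950) + 2444*(1/724) = 23/325 + 611/181 = 202738/58825 ≈ 3.4465)
3422/R + F/(((-1761 + 123)/(1717 + 1603))) = 3422/(202738/58825) + 1549/(((-1761 + 123)/(1717 + 1603))) = 3422*(58825/202738) + 1549/((-1638/3320)) = 100649575/101369 + 1549/((-1638*1/3320)) = 100649575/101369 + 1549/(-819/1660) = 100649575/101369 + 1549*(-1660/819) = 100649575/101369 - 2571340/819 = -178222162535/83021211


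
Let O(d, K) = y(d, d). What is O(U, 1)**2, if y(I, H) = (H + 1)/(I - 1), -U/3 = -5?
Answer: 64/49 ≈ 1.3061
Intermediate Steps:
U = 15 (U = -3*(-5) = 15)
y(I, H) = (1 + H)/(-1 + I)
O(d, K) = (1 + d)/(-1 + d)
O(U, 1)**2 = ((1 + 15)/(-1 + 15))**2 = (16/14)**2 = ((1/14)*16)**2 = (8/7)**2 = 64/49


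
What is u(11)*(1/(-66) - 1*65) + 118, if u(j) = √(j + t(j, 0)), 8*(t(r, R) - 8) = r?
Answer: 118 - 4291*√326/264 ≈ -175.47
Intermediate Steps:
t(r, R) = 8 + r/8
u(j) = √(8 + 9*j/8) (u(j) = √(j + (8 + j/8)) = √(8 + 9*j/8))
u(11)*(1/(-66) - 1*65) + 118 = (√(128 + 18*11)/4)*(1/(-66) - 1*65) + 118 = (√(128 + 198)/4)*(-1/66 - 65) + 118 = (√326/4)*(-4291/66) + 118 = -4291*√326/264 + 118 = 118 - 4291*√326/264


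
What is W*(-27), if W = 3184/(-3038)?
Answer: 42984/1519 ≈ 28.298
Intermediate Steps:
W = -1592/1519 (W = 3184*(-1/3038) = -1592/1519 ≈ -1.0481)
W*(-27) = -1592/1519*(-27) = 42984/1519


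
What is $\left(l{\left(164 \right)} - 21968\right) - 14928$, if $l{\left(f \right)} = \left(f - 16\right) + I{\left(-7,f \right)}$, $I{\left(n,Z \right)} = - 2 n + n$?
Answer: $-36741$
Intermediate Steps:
$I{\left(n,Z \right)} = - n$
$l{\left(f \right)} = -9 + f$ ($l{\left(f \right)} = \left(f - 16\right) - -7 = \left(-16 + f\right) + 7 = -9 + f$)
$\left(l{\left(164 \right)} - 21968\right) - 14928 = \left(\left(-9 + 164\right) - 21968\right) - 14928 = \left(155 - 21968\right) - 14928 = -21813 - 14928 = -36741$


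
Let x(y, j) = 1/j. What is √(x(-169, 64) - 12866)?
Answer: I*√823423/8 ≈ 113.43*I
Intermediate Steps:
√(x(-169, 64) - 12866) = √(1/64 - 12866) = √(-823423/64) = I*√823423/8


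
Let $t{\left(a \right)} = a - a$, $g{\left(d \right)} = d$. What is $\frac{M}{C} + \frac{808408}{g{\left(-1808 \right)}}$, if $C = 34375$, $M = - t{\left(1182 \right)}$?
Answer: $- \frac{101051}{226} \approx -447.13$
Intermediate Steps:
$t{\left(a \right)} = 0$
$M = 0$ ($M = \left(-1\right) 0 = 0$)
$\frac{M}{C} + \frac{808408}{g{\left(-1808 \right)}} = \frac{0}{34375} + \frac{808408}{-1808} = 0 \cdot \frac{1}{34375} + 808408 \left(- \frac{1}{1808}\right) = 0 - \frac{101051}{226} = - \frac{101051}{226}$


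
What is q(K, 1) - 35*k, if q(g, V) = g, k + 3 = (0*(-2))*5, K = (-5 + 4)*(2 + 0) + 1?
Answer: 104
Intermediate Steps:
K = -1 (K = -1*2 + 1 = -2 + 1 = -1)
k = -3 (k = -3 + (0*(-2))*5 = -3 + 0*5 = -3 + 0 = -3)
q(K, 1) - 35*k = -1 - 35*(-3) = -1 + 105 = 104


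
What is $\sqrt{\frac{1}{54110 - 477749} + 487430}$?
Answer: $\frac{\sqrt{9719895914544599}}{141213} \approx 698.16$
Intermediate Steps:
$\sqrt{\frac{1}{54110 - 477749} + 487430} = \sqrt{\frac{1}{-423639} + 487430} = \sqrt{- \frac{1}{423639} + 487430} = \sqrt{\frac{206494357769}{423639}} = \frac{\sqrt{9719895914544599}}{141213}$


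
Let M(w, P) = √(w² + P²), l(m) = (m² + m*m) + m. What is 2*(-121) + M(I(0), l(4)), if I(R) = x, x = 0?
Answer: -206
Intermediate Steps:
I(R) = 0
l(m) = m + 2*m² (l(m) = (m² + m²) + m = 2*m² + m = m + 2*m²)
M(w, P) = √(P² + w²)
2*(-121) + M(I(0), l(4)) = 2*(-121) + √((4*(1 + 2*4))² + 0²) = -242 + √((4*(1 + 8))² + 0) = -242 + √((4*9)² + 0) = -242 + √(36² + 0) = -242 + √(1296 + 0) = -242 + √1296 = -242 + 36 = -206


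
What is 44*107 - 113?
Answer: 4595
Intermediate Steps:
44*107 - 113 = 4708 - 113 = 4595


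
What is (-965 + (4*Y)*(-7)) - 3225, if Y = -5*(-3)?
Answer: -4610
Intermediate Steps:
Y = 15
(-965 + (4*Y)*(-7)) - 3225 = (-965 + (4*15)*(-7)) - 3225 = (-965 + 60*(-7)) - 3225 = (-965 - 420) - 3225 = -1385 - 3225 = -4610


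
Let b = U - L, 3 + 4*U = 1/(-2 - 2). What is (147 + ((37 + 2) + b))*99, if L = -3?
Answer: 298089/16 ≈ 18631.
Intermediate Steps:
U = -13/16 (U = -¾ + 1/(4*(-2 - 2)) = -¾ + (¼)/(-4) = -¾ + (¼)*(-¼) = -¾ - 1/16 = -13/16 ≈ -0.81250)
b = 35/16 (b = -13/16 - 1*(-3) = -13/16 + 3 = 35/16 ≈ 2.1875)
(147 + ((37 + 2) + b))*99 = (147 + ((37 + 2) + 35/16))*99 = (147 + (39 + 35/16))*99 = (147 + 659/16)*99 = (3011/16)*99 = 298089/16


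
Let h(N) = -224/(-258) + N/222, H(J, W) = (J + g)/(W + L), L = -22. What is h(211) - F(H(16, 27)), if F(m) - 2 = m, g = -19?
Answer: 6661/15910 ≈ 0.41867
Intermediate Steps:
H(J, W) = (-19 + J)/(-22 + W) (H(J, W) = (J - 19)/(W - 22) = (-19 + J)/(-22 + W))
F(m) = 2 + m
h(N) = 112/129 + N/222 (h(N) = -224*(-1/258) + N*(1/222) = 112/129 + N/222)
h(211) - F(H(16, 27)) = (112/129 + (1/222)*211) - (2 + (-19 + 16)/(-22 + 27)) = (112/129 + 211/222) - (2 - 3/5) = 5787/3182 - (2 + (⅕)*(-3)) = 5787/3182 - (2 - ⅗) = 5787/3182 - 1*7/5 = 5787/3182 - 7/5 = 6661/15910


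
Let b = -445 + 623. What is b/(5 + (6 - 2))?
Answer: 178/9 ≈ 19.778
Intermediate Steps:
b = 178
b/(5 + (6 - 2)) = 178/(5 + (6 - 2)) = 178/(5 + 4) = 178/9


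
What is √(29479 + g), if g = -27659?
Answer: 2*√455 ≈ 42.661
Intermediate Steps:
√(29479 + g) = √(29479 - 27659) = √1820 = 2*√455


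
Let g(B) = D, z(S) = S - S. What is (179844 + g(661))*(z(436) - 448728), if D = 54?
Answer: -80725269744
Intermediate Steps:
z(S) = 0
g(B) = 54
(179844 + g(661))*(z(436) - 448728) = (179844 + 54)*(0 - 448728) = 179898*(-448728) = -80725269744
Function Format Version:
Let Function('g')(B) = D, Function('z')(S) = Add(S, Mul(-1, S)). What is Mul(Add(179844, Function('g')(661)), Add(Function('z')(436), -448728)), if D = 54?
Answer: -80725269744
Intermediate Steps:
Function('z')(S) = 0
Function('g')(B) = 54
Mul(Add(179844, Function('g')(661)), Add(Function('z')(436), -448728)) = Mul(Add(179844, 54), Add(0, -448728)) = Mul(179898, -448728) = -80725269744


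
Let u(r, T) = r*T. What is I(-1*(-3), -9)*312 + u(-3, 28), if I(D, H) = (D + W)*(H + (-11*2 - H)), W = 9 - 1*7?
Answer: -34404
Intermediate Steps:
W = 2 (W = 9 - 7 = 2)
I(D, H) = -44 - 22*D (I(D, H) = (D + 2)*(H + (-11*2 - H)) = (2 + D)*(H + (-22 - H)) = (2 + D)*(-22) = -44 - 22*D)
u(r, T) = T*r
I(-1*(-3), -9)*312 + u(-3, 28) = (-44 - (-22)*(-3))*312 + 28*(-3) = (-44 - 22*3)*312 - 84 = (-44 - 66)*312 - 84 = -110*312 - 84 = -34320 - 84 = -34404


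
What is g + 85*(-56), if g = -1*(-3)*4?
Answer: -4748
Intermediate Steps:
g = 12 (g = 3*4 = 12)
g + 85*(-56) = 12 + 85*(-56) = 12 - 4760 = -4748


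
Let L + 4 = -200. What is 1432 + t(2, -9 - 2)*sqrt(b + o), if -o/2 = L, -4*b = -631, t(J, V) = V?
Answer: 1432 - 11*sqrt(2263)/2 ≈ 1170.4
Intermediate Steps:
b = 631/4 (b = -1/4*(-631) = 631/4 ≈ 157.75)
L = -204 (L = -4 - 200 = -204)
o = 408 (o = -2*(-204) = 408)
1432 + t(2, -9 - 2)*sqrt(b + o) = 1432 + (-9 - 2)*sqrt(631/4 + 408) = 1432 - 11*sqrt(2263)/2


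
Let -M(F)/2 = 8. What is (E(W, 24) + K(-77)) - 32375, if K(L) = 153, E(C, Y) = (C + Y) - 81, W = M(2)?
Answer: -32295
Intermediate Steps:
M(F) = -16 (M(F) = -2*8 = -16)
W = -16
E(C, Y) = -81 + C + Y
(E(W, 24) + K(-77)) - 32375 = ((-81 - 16 + 24) + 153) - 32375 = (-73 + 153) - 32375 = 80 - 32375 = -32295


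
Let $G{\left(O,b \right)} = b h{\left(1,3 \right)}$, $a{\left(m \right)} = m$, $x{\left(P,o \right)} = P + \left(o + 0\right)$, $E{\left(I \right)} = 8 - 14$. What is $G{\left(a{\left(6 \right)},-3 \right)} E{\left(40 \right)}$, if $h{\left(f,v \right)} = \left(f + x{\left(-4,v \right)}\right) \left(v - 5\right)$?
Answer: $0$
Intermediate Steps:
$E{\left(I \right)} = -6$ ($E{\left(I \right)} = 8 - 14 = -6$)
$x{\left(P,o \right)} = P + o$
$h{\left(f,v \right)} = \left(-5 + v\right) \left(-4 + f + v\right)$ ($h{\left(f,v \right)} = \left(f + \left(-4 + v\right)\right) \left(v - 5\right) = \left(-4 + f + v\right) \left(-5 + v\right) = \left(-5 + v\right) \left(-4 + f + v\right)$)
$G{\left(O,b \right)} = 0$ ($G{\left(O,b \right)} = b \left(20 + 3^{2} - 27 - 5 + 1 \cdot 3\right) = b \left(20 + 9 - 27 - 5 + 3\right) = b 0 = 0$)
$G{\left(a{\left(6 \right)},-3 \right)} E{\left(40 \right)} = 0 \left(-6\right) = 0$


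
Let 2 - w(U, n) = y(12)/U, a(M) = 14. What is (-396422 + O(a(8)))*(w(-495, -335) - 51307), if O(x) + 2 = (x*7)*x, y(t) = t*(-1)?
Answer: 1114748384036/55 ≈ 2.0268e+10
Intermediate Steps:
y(t) = -t
w(U, n) = 2 + 12/U (w(U, n) = 2 - (-1*12)/U = 2 - (-12)/U = 2 + 12/U)
O(x) = -2 + 7*x² (O(x) = -2 + (x*7)*x = -2 + (7*x)*x = -2 + 7*x²)
(-396422 + O(a(8)))*(w(-495, -335) - 51307) = (-396422 + (-2 + 7*14²))*((2 + 12/(-495)) - 51307) = (-396422 + (-2 + 7*196))*((2 + 12*(-1/495)) - 51307) = (-396422 + (-2 + 1372))*((2 - 4/165) - 51307) = (-396422 + 1370)*(326/165 - 51307) = -395052*(-8465329/165) = 1114748384036/55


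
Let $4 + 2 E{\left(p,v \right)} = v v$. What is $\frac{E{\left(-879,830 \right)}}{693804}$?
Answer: $\frac{28704}{57817} \approx 0.49646$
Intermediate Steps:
$E{\left(p,v \right)} = -2 + \frac{v^{2}}{2}$ ($E{\left(p,v \right)} = -2 + \frac{v v}{2} = -2 + \frac{v^{2}}{2}$)
$\frac{E{\left(-879,830 \right)}}{693804} = \frac{-2 + \frac{830^{2}}{2}}{693804} = \left(-2 + \frac{1}{2} \cdot 688900\right) \frac{1}{693804} = \left(-2 + 344450\right) \frac{1}{693804} = 344448 \cdot \frac{1}{693804} = \frac{28704}{57817}$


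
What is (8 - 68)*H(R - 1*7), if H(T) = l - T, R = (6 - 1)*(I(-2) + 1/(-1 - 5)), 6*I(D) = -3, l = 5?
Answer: -920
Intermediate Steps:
I(D) = -½ (I(D) = (⅙)*(-3) = -½)
R = -10/3 (R = (6 - 1)*(-½ + 1/(-1 - 5)) = 5*(-½ + 1/(-6)) = 5*(-½ - ⅙) = 5*(-⅔) = -10/3 ≈ -3.3333)
H(T) = 5 - T
(8 - 68)*H(R - 1*7) = (8 - 68)*(5 - (-10/3 - 1*7)) = -60*(5 - (-10/3 - 7)) = -60*(5 - 1*(-31/3)) = -60*(5 + 31/3) = -60*46/3 = -920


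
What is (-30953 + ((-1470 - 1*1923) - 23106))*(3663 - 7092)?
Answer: 197002908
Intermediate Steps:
(-30953 + ((-1470 - 1*1923) - 23106))*(3663 - 7092) = (-30953 + ((-1470 - 1923) - 23106))*(-3429) = (-30953 + (-3393 - 23106))*(-3429) = (-30953 - 26499)*(-3429) = -57452*(-3429) = 197002908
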